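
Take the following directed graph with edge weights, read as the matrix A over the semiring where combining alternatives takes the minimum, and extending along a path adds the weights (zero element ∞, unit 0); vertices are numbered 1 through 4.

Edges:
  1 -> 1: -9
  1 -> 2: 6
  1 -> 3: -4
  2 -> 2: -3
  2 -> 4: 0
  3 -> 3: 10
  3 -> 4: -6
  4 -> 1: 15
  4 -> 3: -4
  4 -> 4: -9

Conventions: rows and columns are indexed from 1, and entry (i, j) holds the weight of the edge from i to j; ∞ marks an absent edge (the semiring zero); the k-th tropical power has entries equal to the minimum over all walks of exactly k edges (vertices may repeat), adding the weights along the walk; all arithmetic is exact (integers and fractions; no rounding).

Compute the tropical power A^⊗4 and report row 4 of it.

A^⊗2:
  [-18, -3, -13, -10]
  [15, -6, -4, -9]
  [9, ∞, -10, -15]
  [6, 21, -13, -18]
A^⊗3:
  [-27, -12, -22, -19]
  [6, -9, -13, -18]
  [0, 15, -19, -24]
  [-3, 12, -22, -27]
A^⊗4:
  [-36, -21, -31, -28]
  [-3, -12, -22, -27]
  [-9, 6, -28, -33]
  [-12, 3, -31, -36]
Answer: row 4 of A^⊗4 = [-12, 3, -31, -36]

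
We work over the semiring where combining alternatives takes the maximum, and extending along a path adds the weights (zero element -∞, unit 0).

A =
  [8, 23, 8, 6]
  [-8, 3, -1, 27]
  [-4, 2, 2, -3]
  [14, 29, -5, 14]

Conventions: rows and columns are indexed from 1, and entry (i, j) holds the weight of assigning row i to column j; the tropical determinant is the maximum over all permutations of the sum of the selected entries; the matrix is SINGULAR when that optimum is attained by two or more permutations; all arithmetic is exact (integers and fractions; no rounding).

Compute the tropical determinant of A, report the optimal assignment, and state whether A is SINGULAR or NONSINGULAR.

σ = (1, 2, 3, 4): 8 + 3 + 2 + 14 = 27
σ = (1, 2, 4, 3): 8 + 3 + (-3) + (-5) = 3
σ = (1, 3, 2, 4): 8 + (-1) + 2 + 14 = 23
σ = (1, 3, 4, 2): 8 + (-1) + (-3) + 29 = 33
σ = (1, 4, 2, 3): 8 + 27 + 2 + (-5) = 32
σ = (1, 4, 3, 2): 8 + 27 + 2 + 29 = 66
σ = (2, 1, 3, 4): 23 + (-8) + 2 + 14 = 31
σ = (2, 1, 4, 3): 23 + (-8) + (-3) + (-5) = 7
σ = (2, 3, 1, 4): 23 + (-1) + (-4) + 14 = 32
σ = (2, 3, 4, 1): 23 + (-1) + (-3) + 14 = 33
σ = (2, 4, 1, 3): 23 + 27 + (-4) + (-5) = 41
σ = (2, 4, 3, 1): 23 + 27 + 2 + 14 = 66
σ = (3, 1, 2, 4): 8 + (-8) + 2 + 14 = 16
σ = (3, 1, 4, 2): 8 + (-8) + (-3) + 29 = 26
σ = (3, 2, 1, 4): 8 + 3 + (-4) + 14 = 21
σ = (3, 2, 4, 1): 8 + 3 + (-3) + 14 = 22
σ = (3, 4, 1, 2): 8 + 27 + (-4) + 29 = 60
σ = (3, 4, 2, 1): 8 + 27 + 2 + 14 = 51
σ = (4, 1, 2, 3): 6 + (-8) + 2 + (-5) = -5
σ = (4, 1, 3, 2): 6 + (-8) + 2 + 29 = 29
σ = (4, 2, 1, 3): 6 + 3 + (-4) + (-5) = 0
σ = (4, 2, 3, 1): 6 + 3 + 2 + 14 = 25
σ = (4, 3, 1, 2): 6 + (-1) + (-4) + 29 = 30
σ = (4, 3, 2, 1): 6 + (-1) + 2 + 14 = 21
Optimal value attained by: σ = (1, 4, 3, 2).
Answer: det⊕(A) = 66; verdict: SINGULAR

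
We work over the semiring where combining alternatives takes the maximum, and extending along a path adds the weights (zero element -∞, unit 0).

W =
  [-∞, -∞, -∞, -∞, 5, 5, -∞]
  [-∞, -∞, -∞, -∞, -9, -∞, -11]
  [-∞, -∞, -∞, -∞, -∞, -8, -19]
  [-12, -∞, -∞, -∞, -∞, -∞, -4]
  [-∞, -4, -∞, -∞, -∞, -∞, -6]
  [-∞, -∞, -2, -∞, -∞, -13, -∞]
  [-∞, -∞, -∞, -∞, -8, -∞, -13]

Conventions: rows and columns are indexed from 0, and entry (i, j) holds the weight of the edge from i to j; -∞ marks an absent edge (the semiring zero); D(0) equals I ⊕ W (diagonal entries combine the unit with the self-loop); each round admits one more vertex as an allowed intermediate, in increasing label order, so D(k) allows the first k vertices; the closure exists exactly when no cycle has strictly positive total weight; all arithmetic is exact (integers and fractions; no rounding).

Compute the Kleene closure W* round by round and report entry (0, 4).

D(0):
  [0, -∞, -∞, -∞, 5, 5, -∞]
  [-∞, 0, -∞, -∞, -9, -∞, -11]
  [-∞, -∞, 0, -∞, -∞, -8, -19]
  [-12, -∞, -∞, 0, -∞, -∞, -4]
  [-∞, -4, -∞, -∞, 0, -∞, -6]
  [-∞, -∞, -2, -∞, -∞, 0, -∞]
  [-∞, -∞, -∞, -∞, -8, -∞, 0]
D(1):
  [0, -∞, -∞, -∞, 5, 5, -∞]
  [-∞, 0, -∞, -∞, -9, -∞, -11]
  [-∞, -∞, 0, -∞, -∞, -8, -19]
  [-12, -∞, -∞, 0, -7, -7, -4]
  [-∞, -4, -∞, -∞, 0, -∞, -6]
  [-∞, -∞, -2, -∞, -∞, 0, -∞]
  [-∞, -∞, -∞, -∞, -8, -∞, 0]
D(2):
  [0, -∞, -∞, -∞, 5, 5, -∞]
  [-∞, 0, -∞, -∞, -9, -∞, -11]
  [-∞, -∞, 0, -∞, -∞, -8, -19]
  [-12, -∞, -∞, 0, -7, -7, -4]
  [-∞, -4, -∞, -∞, 0, -∞, -6]
  [-∞, -∞, -2, -∞, -∞, 0, -∞]
  [-∞, -∞, -∞, -∞, -8, -∞, 0]
D(3):
  [0, -∞, -∞, -∞, 5, 5, -∞]
  [-∞, 0, -∞, -∞, -9, -∞, -11]
  [-∞, -∞, 0, -∞, -∞, -8, -19]
  [-12, -∞, -∞, 0, -7, -7, -4]
  [-∞, -4, -∞, -∞, 0, -∞, -6]
  [-∞, -∞, -2, -∞, -∞, 0, -21]
  [-∞, -∞, -∞, -∞, -8, -∞, 0]
D(4):
  [0, -∞, -∞, -∞, 5, 5, -∞]
  [-∞, 0, -∞, -∞, -9, -∞, -11]
  [-∞, -∞, 0, -∞, -∞, -8, -19]
  [-12, -∞, -∞, 0, -7, -7, -4]
  [-∞, -4, -∞, -∞, 0, -∞, -6]
  [-∞, -∞, -2, -∞, -∞, 0, -21]
  [-∞, -∞, -∞, -∞, -8, -∞, 0]
D(5):
  [0, 1, -∞, -∞, 5, 5, -1]
  [-∞, 0, -∞, -∞, -9, -∞, -11]
  [-∞, -∞, 0, -∞, -∞, -8, -19]
  [-12, -11, -∞, 0, -7, -7, -4]
  [-∞, -4, -∞, -∞, 0, -∞, -6]
  [-∞, -∞, -2, -∞, -∞, 0, -21]
  [-∞, -12, -∞, -∞, -8, -∞, 0]
D(6):
  [0, 1, 3, -∞, 5, 5, -1]
  [-∞, 0, -∞, -∞, -9, -∞, -11]
  [-∞, -∞, 0, -∞, -∞, -8, -19]
  [-12, -11, -9, 0, -7, -7, -4]
  [-∞, -4, -∞, -∞, 0, -∞, -6]
  [-∞, -∞, -2, -∞, -∞, 0, -21]
  [-∞, -12, -∞, -∞, -8, -∞, 0]
D(7):
  [0, 1, 3, -∞, 5, 5, -1]
  [-∞, 0, -∞, -∞, -9, -∞, -11]
  [-∞, -31, 0, -∞, -27, -8, -19]
  [-12, -11, -9, 0, -7, -7, -4]
  [-∞, -4, -∞, -∞, 0, -∞, -6]
  [-∞, -33, -2, -∞, -29, 0, -21]
  [-∞, -12, -∞, -∞, -8, -∞, 0]
Answer: W*[0][4] = 5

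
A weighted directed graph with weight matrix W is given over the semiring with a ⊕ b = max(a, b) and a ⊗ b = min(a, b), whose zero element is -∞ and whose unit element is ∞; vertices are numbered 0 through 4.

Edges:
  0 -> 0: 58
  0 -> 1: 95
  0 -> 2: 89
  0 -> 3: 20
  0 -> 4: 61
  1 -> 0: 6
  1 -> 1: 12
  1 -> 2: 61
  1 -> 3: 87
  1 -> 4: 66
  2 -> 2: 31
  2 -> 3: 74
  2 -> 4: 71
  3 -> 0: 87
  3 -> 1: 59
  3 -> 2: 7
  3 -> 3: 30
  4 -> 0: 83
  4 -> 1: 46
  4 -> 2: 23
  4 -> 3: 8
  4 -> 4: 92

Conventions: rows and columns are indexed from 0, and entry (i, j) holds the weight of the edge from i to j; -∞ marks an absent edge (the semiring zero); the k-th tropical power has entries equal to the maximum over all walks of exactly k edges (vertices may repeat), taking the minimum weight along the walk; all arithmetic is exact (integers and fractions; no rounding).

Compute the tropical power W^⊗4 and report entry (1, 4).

W^⊗2:
  [61, 58, 61, 87, 71]
  [87, 59, 31, 61, 66]
  [74, 59, 31, 31, 71]
  [58, 87, 87, 59, 61]
  [83, 83, 83, 46, 92]
W^⊗3:
  [87, 61, 61, 61, 71]
  [66, 87, 87, 59, 66]
  [71, 74, 74, 59, 71]
  [61, 59, 61, 87, 71]
  [83, 83, 83, 83, 92]
W^⊗4:
  [71, 87, 87, 61, 71]
  [66, 66, 66, 87, 71]
  [71, 71, 71, 74, 71]
  [87, 61, 61, 61, 71]
  [83, 83, 83, 83, 92]
Key observation: the optimum is the walk 1->3->0->2->4, with weight 87 min 87 min 89 min 71 = 71.
Optimal value attained by: walk 1->3->0->2->4.
Answer: (W^⊗4)[1][4] = 71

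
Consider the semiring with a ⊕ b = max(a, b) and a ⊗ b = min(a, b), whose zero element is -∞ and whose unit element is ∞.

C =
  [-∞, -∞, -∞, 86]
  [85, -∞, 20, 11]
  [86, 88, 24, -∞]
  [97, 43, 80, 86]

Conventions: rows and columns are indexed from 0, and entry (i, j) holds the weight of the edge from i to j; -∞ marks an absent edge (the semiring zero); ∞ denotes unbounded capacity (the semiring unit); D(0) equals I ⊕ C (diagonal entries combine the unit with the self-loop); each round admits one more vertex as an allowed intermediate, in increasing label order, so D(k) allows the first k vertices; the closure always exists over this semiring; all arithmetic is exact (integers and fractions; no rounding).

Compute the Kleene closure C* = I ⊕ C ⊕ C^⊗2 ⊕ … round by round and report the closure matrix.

D(0):
  [∞, -∞, -∞, 86]
  [85, ∞, 20, 11]
  [86, 88, ∞, -∞]
  [97, 43, 80, ∞]
D(1):
  [∞, -∞, -∞, 86]
  [85, ∞, 20, 85]
  [86, 88, ∞, 86]
  [97, 43, 80, ∞]
D(2):
  [∞, -∞, -∞, 86]
  [85, ∞, 20, 85]
  [86, 88, ∞, 86]
  [97, 43, 80, ∞]
D(3):
  [∞, -∞, -∞, 86]
  [85, ∞, 20, 85]
  [86, 88, ∞, 86]
  [97, 80, 80, ∞]
D(4):
  [∞, 80, 80, 86]
  [85, ∞, 80, 85]
  [86, 88, ∞, 86]
  [97, 80, 80, ∞]
Answer: C* = [[∞, 80, 80, 86], [85, ∞, 80, 85], [86, 88, ∞, 86], [97, 80, 80, ∞]]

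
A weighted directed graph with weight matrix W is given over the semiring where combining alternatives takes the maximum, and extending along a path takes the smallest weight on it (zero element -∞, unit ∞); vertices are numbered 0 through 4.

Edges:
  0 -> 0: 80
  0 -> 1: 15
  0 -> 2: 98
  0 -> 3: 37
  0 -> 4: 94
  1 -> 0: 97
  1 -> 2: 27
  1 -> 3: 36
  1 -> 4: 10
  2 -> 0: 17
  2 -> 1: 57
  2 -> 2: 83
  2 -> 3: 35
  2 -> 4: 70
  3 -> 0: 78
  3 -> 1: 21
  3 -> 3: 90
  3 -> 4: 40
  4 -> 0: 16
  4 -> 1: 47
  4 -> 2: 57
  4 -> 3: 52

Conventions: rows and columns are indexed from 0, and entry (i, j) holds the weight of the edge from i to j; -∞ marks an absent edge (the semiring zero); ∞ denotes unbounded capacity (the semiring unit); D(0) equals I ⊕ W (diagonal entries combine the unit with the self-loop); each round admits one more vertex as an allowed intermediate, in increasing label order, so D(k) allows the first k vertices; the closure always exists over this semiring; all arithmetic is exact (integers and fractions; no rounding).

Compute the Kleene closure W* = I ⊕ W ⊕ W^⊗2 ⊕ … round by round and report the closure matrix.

D(0):
  [∞, 15, 98, 37, 94]
  [97, ∞, 27, 36, 10]
  [17, 57, ∞, 35, 70]
  [78, 21, -∞, ∞, 40]
  [16, 47, 57, 52, ∞]
D(1):
  [∞, 15, 98, 37, 94]
  [97, ∞, 97, 37, 94]
  [17, 57, ∞, 35, 70]
  [78, 21, 78, ∞, 78]
  [16, 47, 57, 52, ∞]
D(2):
  [∞, 15, 98, 37, 94]
  [97, ∞, 97, 37, 94]
  [57, 57, ∞, 37, 70]
  [78, 21, 78, ∞, 78]
  [47, 47, 57, 52, ∞]
D(3):
  [∞, 57, 98, 37, 94]
  [97, ∞, 97, 37, 94]
  [57, 57, ∞, 37, 70]
  [78, 57, 78, ∞, 78]
  [57, 57, 57, 52, ∞]
D(4):
  [∞, 57, 98, 37, 94]
  [97, ∞, 97, 37, 94]
  [57, 57, ∞, 37, 70]
  [78, 57, 78, ∞, 78]
  [57, 57, 57, 52, ∞]
D(5):
  [∞, 57, 98, 52, 94]
  [97, ∞, 97, 52, 94]
  [57, 57, ∞, 52, 70]
  [78, 57, 78, ∞, 78]
  [57, 57, 57, 52, ∞]
Answer: W* = [[∞, 57, 98, 52, 94], [97, ∞, 97, 52, 94], [57, 57, ∞, 52, 70], [78, 57, 78, ∞, 78], [57, 57, 57, 52, ∞]]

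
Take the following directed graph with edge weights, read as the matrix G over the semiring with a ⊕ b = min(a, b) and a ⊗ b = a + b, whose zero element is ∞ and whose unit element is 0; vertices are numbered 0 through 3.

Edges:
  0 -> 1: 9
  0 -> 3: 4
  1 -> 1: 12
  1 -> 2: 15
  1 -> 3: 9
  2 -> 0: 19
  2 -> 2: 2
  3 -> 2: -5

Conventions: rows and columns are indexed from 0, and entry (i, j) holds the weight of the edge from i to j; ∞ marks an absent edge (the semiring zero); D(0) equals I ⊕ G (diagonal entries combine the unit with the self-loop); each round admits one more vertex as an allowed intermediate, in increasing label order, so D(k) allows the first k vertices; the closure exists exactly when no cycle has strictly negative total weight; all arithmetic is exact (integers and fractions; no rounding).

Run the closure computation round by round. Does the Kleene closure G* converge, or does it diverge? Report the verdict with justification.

D(0):
  [0, 9, ∞, 4]
  [∞, 0, 15, 9]
  [19, ∞, 0, ∞]
  [∞, ∞, -5, 0]
D(1):
  [0, 9, ∞, 4]
  [∞, 0, 15, 9]
  [19, 28, 0, 23]
  [∞, ∞, -5, 0]
D(2):
  [0, 9, 24, 4]
  [∞, 0, 15, 9]
  [19, 28, 0, 23]
  [∞, ∞, -5, 0]
D(3):
  [0, 9, 24, 4]
  [34, 0, 15, 9]
  [19, 28, 0, 23]
  [14, 23, -5, 0]
D(4):
  [0, 9, -1, 4]
  [23, 0, 4, 9]
  [19, 28, 0, 23]
  [14, 23, -5, 0]
Key observation: every diagonal entry stays at the unit through all rounds, so no improving cycle exists.
Answer: CONVERGES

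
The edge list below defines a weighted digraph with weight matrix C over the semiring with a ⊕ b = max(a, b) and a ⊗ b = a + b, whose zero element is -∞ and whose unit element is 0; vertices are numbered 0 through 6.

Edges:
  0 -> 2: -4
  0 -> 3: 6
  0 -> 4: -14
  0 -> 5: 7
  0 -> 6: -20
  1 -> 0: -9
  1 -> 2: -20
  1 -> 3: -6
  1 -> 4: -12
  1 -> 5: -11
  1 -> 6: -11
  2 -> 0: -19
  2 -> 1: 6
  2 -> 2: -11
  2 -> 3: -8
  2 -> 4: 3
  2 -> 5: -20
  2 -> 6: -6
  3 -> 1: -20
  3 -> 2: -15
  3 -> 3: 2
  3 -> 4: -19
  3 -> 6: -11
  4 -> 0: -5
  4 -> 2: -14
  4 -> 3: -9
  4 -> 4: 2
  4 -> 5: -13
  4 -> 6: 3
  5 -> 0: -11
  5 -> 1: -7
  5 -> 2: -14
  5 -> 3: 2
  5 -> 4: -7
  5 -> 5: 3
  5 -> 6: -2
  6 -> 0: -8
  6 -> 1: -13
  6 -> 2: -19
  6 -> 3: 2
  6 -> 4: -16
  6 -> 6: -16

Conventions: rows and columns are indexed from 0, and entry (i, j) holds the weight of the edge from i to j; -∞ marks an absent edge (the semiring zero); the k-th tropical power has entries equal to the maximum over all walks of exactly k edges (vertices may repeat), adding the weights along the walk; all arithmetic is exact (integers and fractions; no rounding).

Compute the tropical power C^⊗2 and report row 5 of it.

C^⊗2:
  [-4, 2, -7, 9, 0, 10, 5]
  [-17, -14, -13, -3, -10, -2, -9]
  [-2, -5, -11, 0, 5, -5, 6]
  [-19, -9, -13, 4, -12, -31, -9]
  [-3, -8, -9, 5, 4, 2, 5]
  [-8, -4, -11, 5, -4, 6, 1]
  [-21, -13, -12, 4, -14, -1, -9]
Answer: row 5 of C^⊗2 = [-8, -4, -11, 5, -4, 6, 1]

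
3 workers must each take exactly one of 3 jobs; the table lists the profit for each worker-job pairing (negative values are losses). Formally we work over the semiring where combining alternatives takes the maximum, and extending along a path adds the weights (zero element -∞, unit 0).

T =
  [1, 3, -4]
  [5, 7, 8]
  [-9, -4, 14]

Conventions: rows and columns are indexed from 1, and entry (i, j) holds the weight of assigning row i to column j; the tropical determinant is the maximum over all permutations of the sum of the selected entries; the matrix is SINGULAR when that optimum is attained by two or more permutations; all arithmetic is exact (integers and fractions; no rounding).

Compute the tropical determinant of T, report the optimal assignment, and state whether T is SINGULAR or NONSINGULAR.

σ = (1, 2, 3): 1 + 7 + 14 = 22
σ = (1, 3, 2): 1 + 8 + (-4) = 5
σ = (2, 1, 3): 3 + 5 + 14 = 22
σ = (2, 3, 1): 3 + 8 + (-9) = 2
σ = (3, 1, 2): (-4) + 5 + (-4) = -3
σ = (3, 2, 1): (-4) + 7 + (-9) = -6
Optimal value attained by: σ = (1, 2, 3).
Answer: det⊕(T) = 22; verdict: SINGULAR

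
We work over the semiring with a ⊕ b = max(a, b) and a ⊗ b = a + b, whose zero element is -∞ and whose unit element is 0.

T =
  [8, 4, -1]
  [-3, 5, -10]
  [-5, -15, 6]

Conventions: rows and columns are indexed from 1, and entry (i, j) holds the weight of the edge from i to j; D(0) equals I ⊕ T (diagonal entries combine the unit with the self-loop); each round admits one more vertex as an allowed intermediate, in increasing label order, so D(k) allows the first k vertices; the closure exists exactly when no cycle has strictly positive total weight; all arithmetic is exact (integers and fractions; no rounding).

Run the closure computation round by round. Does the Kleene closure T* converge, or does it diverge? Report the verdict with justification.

Detection: at round 0, diagonal entry (1, 1) turns strictly positive.
Key observation: the cycle 1->1 has total weight 8, which is strictly positive.
Answer: DIVERGES — positive cycle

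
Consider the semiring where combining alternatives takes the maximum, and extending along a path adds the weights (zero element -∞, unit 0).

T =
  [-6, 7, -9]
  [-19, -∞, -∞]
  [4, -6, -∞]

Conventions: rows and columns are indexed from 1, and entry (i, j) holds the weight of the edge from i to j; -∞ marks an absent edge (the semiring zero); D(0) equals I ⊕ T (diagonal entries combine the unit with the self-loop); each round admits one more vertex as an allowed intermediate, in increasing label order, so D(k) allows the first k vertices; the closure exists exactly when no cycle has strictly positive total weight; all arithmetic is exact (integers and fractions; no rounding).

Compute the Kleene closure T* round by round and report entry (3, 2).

D(0):
  [0, 7, -9]
  [-19, 0, -∞]
  [4, -6, 0]
D(1):
  [0, 7, -9]
  [-19, 0, -28]
  [4, 11, 0]
D(2):
  [0, 7, -9]
  [-19, 0, -28]
  [4, 11, 0]
D(3):
  [0, 7, -9]
  [-19, 0, -28]
  [4, 11, 0]
Answer: T*[3][2] = 11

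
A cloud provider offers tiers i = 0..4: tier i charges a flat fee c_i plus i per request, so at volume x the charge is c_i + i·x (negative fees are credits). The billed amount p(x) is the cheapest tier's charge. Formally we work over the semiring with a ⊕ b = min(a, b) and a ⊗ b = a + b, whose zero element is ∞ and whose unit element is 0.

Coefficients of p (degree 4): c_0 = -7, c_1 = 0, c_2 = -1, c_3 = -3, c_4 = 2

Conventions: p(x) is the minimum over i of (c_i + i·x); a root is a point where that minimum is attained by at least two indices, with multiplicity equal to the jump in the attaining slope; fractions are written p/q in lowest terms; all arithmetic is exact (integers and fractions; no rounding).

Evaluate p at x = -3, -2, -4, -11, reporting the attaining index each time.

p(-3) = min(-7+0·(-3)=-7, 0+1·(-3)=-3, -1+2·(-3)=-7, -3+3·(-3)=-12, 2+4·(-3)=-10) = -12 (attained by i=3)
p(-2) = min(-7+0·(-2)=-7, 0+1·(-2)=-2, -1+2·(-2)=-5, -3+3·(-2)=-9, 2+4·(-2)=-6) = -9 (attained by i=3)
p(-4) = min(-7+0·(-4)=-7, 0+1·(-4)=-4, -1+2·(-4)=-9, -3+3·(-4)=-15, 2+4·(-4)=-14) = -15 (attained by i=3)
p(-11) = min(-7+0·(-11)=-7, 0+1·(-11)=-11, -1+2·(-11)=-23, -3+3·(-11)=-36, 2+4·(-11)=-42) = -42 (attained by i=4)
Answer: p(-3) = -12; p(-2) = -9; p(-4) = -15; p(-11) = -42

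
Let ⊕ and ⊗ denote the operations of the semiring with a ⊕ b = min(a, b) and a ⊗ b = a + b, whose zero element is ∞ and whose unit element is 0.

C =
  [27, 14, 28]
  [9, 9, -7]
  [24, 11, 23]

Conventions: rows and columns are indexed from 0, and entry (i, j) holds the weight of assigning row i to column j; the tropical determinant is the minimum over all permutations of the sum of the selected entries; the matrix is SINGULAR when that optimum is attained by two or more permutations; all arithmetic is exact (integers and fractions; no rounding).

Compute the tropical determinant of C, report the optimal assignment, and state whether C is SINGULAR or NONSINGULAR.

σ = (0, 1, 2): 27 + 9 + 23 = 59
σ = (0, 2, 1): 27 + (-7) + 11 = 31
σ = (1, 0, 2): 14 + 9 + 23 = 46
σ = (1, 2, 0): 14 + (-7) + 24 = 31
σ = (2, 0, 1): 28 + 9 + 11 = 48
σ = (2, 1, 0): 28 + 9 + 24 = 61
Optimal value attained by: σ = (0, 2, 1).
Answer: det⊕(C) = 31; verdict: SINGULAR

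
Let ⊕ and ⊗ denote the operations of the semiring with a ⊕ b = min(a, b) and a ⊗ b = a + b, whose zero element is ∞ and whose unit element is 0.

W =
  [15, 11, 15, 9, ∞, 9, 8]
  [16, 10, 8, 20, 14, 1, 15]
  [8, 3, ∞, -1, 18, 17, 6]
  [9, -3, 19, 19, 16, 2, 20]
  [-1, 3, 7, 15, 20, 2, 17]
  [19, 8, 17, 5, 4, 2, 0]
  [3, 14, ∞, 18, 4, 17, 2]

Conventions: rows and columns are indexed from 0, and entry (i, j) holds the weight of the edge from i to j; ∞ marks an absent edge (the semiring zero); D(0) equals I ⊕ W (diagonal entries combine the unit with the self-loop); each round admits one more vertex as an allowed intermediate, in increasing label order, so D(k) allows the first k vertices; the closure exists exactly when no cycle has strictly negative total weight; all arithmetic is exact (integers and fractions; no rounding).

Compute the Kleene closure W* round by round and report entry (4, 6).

D(0):
  [0, 11, 15, 9, ∞, 9, 8]
  [16, 0, 8, 20, 14, 1, 15]
  [8, 3, 0, -1, 18, 17, 6]
  [9, -3, 19, 0, 16, 2, 20]
  [-1, 3, 7, 15, 0, 2, 17]
  [19, 8, 17, 5, 4, 0, 0]
  [3, 14, ∞, 18, 4, 17, 0]
D(1):
  [0, 11, 15, 9, ∞, 9, 8]
  [16, 0, 8, 20, 14, 1, 15]
  [8, 3, 0, -1, 18, 17, 6]
  [9, -3, 19, 0, 16, 2, 17]
  [-1, 3, 7, 8, 0, 2, 7]
  [19, 8, 17, 5, 4, 0, 0]
  [3, 14, 18, 12, 4, 12, 0]
D(2):
  [0, 11, 15, 9, 25, 9, 8]
  [16, 0, 8, 20, 14, 1, 15]
  [8, 3, 0, -1, 17, 4, 6]
  [9, -3, 5, 0, 11, -2, 12]
  [-1, 3, 7, 8, 0, 2, 7]
  [19, 8, 16, 5, 4, 0, 0]
  [3, 14, 18, 12, 4, 12, 0]
D(3):
  [0, 11, 15, 9, 25, 9, 8]
  [16, 0, 8, 7, 14, 1, 14]
  [8, 3, 0, -1, 17, 4, 6]
  [9, -3, 5, 0, 11, -2, 11]
  [-1, 3, 7, 6, 0, 2, 7]
  [19, 8, 16, 5, 4, 0, 0]
  [3, 14, 18, 12, 4, 12, 0]
D(4):
  [0, 6, 14, 9, 20, 7, 8]
  [16, 0, 8, 7, 14, 1, 14]
  [8, -4, 0, -1, 10, -3, 6]
  [9, -3, 5, 0, 11, -2, 11]
  [-1, 3, 7, 6, 0, 2, 7]
  [14, 2, 10, 5, 4, 0, 0]
  [3, 9, 17, 12, 4, 10, 0]
D(5):
  [0, 6, 14, 9, 20, 7, 8]
  [13, 0, 8, 7, 14, 1, 14]
  [8, -4, 0, -1, 10, -3, 6]
  [9, -3, 5, 0, 11, -2, 11]
  [-1, 3, 7, 6, 0, 2, 7]
  [3, 2, 10, 5, 4, 0, 0]
  [3, 7, 11, 10, 4, 6, 0]
D(6):
  [0, 6, 14, 9, 11, 7, 7]
  [4, 0, 8, 6, 5, 1, 1]
  [0, -4, 0, -1, 1, -3, -3]
  [1, -3, 5, 0, 2, -2, -2]
  [-1, 3, 7, 6, 0, 2, 2]
  [3, 2, 10, 5, 4, 0, 0]
  [3, 7, 11, 10, 4, 6, 0]
D(7):
  [0, 6, 14, 9, 11, 7, 7]
  [4, 0, 8, 6, 5, 1, 1]
  [0, -4, 0, -1, 1, -3, -3]
  [1, -3, 5, 0, 2, -2, -2]
  [-1, 3, 7, 6, 0, 2, 2]
  [3, 2, 10, 5, 4, 0, 0]
  [3, 7, 11, 10, 4, 6, 0]
Answer: W*[4][6] = 2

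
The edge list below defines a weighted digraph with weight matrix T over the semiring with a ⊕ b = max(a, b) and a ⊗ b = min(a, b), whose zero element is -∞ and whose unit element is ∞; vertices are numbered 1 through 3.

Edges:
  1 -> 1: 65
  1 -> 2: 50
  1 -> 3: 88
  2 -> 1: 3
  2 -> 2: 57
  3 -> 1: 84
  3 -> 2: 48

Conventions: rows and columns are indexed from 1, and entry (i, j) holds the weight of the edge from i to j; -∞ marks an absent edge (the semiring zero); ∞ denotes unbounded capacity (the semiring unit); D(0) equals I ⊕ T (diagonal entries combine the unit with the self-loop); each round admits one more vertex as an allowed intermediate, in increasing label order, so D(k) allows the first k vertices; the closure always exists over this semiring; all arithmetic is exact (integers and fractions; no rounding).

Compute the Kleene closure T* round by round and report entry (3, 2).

D(0):
  [∞, 50, 88]
  [3, ∞, -∞]
  [84, 48, ∞]
D(1):
  [∞, 50, 88]
  [3, ∞, 3]
  [84, 50, ∞]
D(2):
  [∞, 50, 88]
  [3, ∞, 3]
  [84, 50, ∞]
D(3):
  [∞, 50, 88]
  [3, ∞, 3]
  [84, 50, ∞]
Answer: T*[3][2] = 50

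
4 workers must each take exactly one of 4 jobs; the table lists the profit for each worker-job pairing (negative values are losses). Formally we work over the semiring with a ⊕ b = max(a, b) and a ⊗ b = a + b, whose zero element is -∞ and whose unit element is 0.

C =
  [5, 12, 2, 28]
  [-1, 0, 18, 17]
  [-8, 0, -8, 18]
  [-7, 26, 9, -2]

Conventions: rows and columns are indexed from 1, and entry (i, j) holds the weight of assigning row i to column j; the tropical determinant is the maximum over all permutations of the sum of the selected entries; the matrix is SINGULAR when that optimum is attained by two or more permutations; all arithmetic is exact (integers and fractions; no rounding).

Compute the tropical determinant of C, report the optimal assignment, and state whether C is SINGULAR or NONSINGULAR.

σ = (1, 2, 3, 4): 5 + 0 + (-8) + (-2) = -5
σ = (1, 2, 4, 3): 5 + 0 + 18 + 9 = 32
σ = (1, 3, 2, 4): 5 + 18 + 0 + (-2) = 21
σ = (1, 3, 4, 2): 5 + 18 + 18 + 26 = 67
σ = (1, 4, 2, 3): 5 + 17 + 0 + 9 = 31
σ = (1, 4, 3, 2): 5 + 17 + (-8) + 26 = 40
σ = (2, 1, 3, 4): 12 + (-1) + (-8) + (-2) = 1
σ = (2, 1, 4, 3): 12 + (-1) + 18 + 9 = 38
σ = (2, 3, 1, 4): 12 + 18 + (-8) + (-2) = 20
σ = (2, 3, 4, 1): 12 + 18 + 18 + (-7) = 41
σ = (2, 4, 1, 3): 12 + 17 + (-8) + 9 = 30
σ = (2, 4, 3, 1): 12 + 17 + (-8) + (-7) = 14
σ = (3, 1, 2, 4): 2 + (-1) + 0 + (-2) = -1
σ = (3, 1, 4, 2): 2 + (-1) + 18 + 26 = 45
σ = (3, 2, 1, 4): 2 + 0 + (-8) + (-2) = -8
σ = (3, 2, 4, 1): 2 + 0 + 18 + (-7) = 13
σ = (3, 4, 1, 2): 2 + 17 + (-8) + 26 = 37
σ = (3, 4, 2, 1): 2 + 17 + 0 + (-7) = 12
σ = (4, 1, 2, 3): 28 + (-1) + 0 + 9 = 36
σ = (4, 1, 3, 2): 28 + (-1) + (-8) + 26 = 45
σ = (4, 2, 1, 3): 28 + 0 + (-8) + 9 = 29
σ = (4, 2, 3, 1): 28 + 0 + (-8) + (-7) = 13
σ = (4, 3, 1, 2): 28 + 18 + (-8) + 26 = 64
σ = (4, 3, 2, 1): 28 + 18 + 0 + (-7) = 39
Optimal value attained by: σ = (1, 3, 4, 2).
Answer: det⊕(C) = 67; verdict: NONSINGULAR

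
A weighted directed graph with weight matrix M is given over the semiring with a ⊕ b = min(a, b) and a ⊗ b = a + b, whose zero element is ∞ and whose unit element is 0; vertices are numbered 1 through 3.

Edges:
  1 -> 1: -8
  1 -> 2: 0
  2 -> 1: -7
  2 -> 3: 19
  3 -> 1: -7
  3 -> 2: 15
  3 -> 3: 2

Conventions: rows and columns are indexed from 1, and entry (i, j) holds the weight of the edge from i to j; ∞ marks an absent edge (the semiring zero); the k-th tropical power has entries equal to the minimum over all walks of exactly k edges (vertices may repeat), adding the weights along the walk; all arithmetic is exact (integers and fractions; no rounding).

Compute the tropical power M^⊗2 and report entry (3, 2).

M^⊗2:
  [-16, -8, 19]
  [-15, -7, 21]
  [-15, -7, 4]
Key observation: the optimum is the walk 3->1->2, with weight (-7) + 0 = -7.
Optimal value attained by: walk 3->1->2.
Answer: (M^⊗2)[3][2] = -7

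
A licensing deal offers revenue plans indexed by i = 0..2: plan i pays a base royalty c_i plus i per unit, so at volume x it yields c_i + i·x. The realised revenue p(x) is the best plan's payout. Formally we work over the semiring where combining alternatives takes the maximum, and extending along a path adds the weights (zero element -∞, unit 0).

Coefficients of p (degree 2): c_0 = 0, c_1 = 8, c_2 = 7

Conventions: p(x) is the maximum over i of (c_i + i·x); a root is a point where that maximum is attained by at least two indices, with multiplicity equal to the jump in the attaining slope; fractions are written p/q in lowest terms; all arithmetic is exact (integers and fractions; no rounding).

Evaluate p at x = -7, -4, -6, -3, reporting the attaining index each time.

p(-7) = max(0+0·(-7)=0, 8+1·(-7)=1, 7+2·(-7)=-7) = 1 (attained by i=1)
p(-4) = max(0+0·(-4)=0, 8+1·(-4)=4, 7+2·(-4)=-1) = 4 (attained by i=1)
p(-6) = max(0+0·(-6)=0, 8+1·(-6)=2, 7+2·(-6)=-5) = 2 (attained by i=1)
p(-3) = max(0+0·(-3)=0, 8+1·(-3)=5, 7+2·(-3)=1) = 5 (attained by i=1)
Answer: p(-7) = 1; p(-4) = 4; p(-6) = 2; p(-3) = 5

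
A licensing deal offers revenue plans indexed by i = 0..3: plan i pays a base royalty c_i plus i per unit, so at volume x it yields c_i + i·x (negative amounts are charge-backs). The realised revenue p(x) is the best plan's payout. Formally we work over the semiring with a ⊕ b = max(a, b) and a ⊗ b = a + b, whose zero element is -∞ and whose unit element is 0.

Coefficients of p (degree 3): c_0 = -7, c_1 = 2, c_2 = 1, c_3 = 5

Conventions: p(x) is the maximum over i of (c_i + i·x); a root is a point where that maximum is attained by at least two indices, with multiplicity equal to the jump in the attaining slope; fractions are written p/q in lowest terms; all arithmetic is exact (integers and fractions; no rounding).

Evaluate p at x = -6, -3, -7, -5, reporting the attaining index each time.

p(-6) = max(-7+0·(-6)=-7, 2+1·(-6)=-4, 1+2·(-6)=-11, 5+3·(-6)=-13) = -4 (attained by i=1)
p(-3) = max(-7+0·(-3)=-7, 2+1·(-3)=-1, 1+2·(-3)=-5, 5+3·(-3)=-4) = -1 (attained by i=1)
p(-7) = max(-7+0·(-7)=-7, 2+1·(-7)=-5, 1+2·(-7)=-13, 5+3·(-7)=-16) = -5 (attained by i=1)
p(-5) = max(-7+0·(-5)=-7, 2+1·(-5)=-3, 1+2·(-5)=-9, 5+3·(-5)=-10) = -3 (attained by i=1)
Answer: p(-6) = -4; p(-3) = -1; p(-7) = -5; p(-5) = -3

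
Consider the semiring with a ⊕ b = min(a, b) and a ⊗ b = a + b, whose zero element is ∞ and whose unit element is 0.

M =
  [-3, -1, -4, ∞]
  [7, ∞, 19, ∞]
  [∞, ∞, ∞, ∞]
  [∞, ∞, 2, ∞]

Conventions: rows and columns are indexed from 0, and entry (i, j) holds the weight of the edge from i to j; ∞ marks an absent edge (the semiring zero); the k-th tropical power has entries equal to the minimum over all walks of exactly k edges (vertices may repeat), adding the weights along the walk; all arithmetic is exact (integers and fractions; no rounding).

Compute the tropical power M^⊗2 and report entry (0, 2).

M^⊗2:
  [-6, -4, -7, ∞]
  [4, 6, 3, ∞]
  [∞, ∞, ∞, ∞]
  [∞, ∞, ∞, ∞]
Key observation: the optimum is the walk 0->0->2, with weight (-3) + (-4) = -7.
Optimal value attained by: walk 0->0->2.
Answer: (M^⊗2)[0][2] = -7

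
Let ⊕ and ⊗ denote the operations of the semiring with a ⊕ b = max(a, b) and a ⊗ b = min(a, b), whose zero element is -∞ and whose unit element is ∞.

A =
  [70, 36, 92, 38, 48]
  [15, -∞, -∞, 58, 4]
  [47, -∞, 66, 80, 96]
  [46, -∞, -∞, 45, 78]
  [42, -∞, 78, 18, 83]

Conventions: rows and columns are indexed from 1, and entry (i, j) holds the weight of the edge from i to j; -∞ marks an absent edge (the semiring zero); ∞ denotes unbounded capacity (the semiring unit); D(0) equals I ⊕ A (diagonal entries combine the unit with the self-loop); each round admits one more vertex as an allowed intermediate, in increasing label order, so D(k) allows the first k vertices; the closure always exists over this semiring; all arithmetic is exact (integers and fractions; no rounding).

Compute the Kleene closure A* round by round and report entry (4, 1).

D(0):
  [∞, 36, 92, 38, 48]
  [15, ∞, -∞, 58, 4]
  [47, -∞, ∞, 80, 96]
  [46, -∞, -∞, ∞, 78]
  [42, -∞, 78, 18, ∞]
D(1):
  [∞, 36, 92, 38, 48]
  [15, ∞, 15, 58, 15]
  [47, 36, ∞, 80, 96]
  [46, 36, 46, ∞, 78]
  [42, 36, 78, 38, ∞]
D(2):
  [∞, 36, 92, 38, 48]
  [15, ∞, 15, 58, 15]
  [47, 36, ∞, 80, 96]
  [46, 36, 46, ∞, 78]
  [42, 36, 78, 38, ∞]
D(3):
  [∞, 36, 92, 80, 92]
  [15, ∞, 15, 58, 15]
  [47, 36, ∞, 80, 96]
  [46, 36, 46, ∞, 78]
  [47, 36, 78, 78, ∞]
D(4):
  [∞, 36, 92, 80, 92]
  [46, ∞, 46, 58, 58]
  [47, 36, ∞, 80, 96]
  [46, 36, 46, ∞, 78]
  [47, 36, 78, 78, ∞]
D(5):
  [∞, 36, 92, 80, 92]
  [47, ∞, 58, 58, 58]
  [47, 36, ∞, 80, 96]
  [47, 36, 78, ∞, 78]
  [47, 36, 78, 78, ∞]
Answer: A*[4][1] = 47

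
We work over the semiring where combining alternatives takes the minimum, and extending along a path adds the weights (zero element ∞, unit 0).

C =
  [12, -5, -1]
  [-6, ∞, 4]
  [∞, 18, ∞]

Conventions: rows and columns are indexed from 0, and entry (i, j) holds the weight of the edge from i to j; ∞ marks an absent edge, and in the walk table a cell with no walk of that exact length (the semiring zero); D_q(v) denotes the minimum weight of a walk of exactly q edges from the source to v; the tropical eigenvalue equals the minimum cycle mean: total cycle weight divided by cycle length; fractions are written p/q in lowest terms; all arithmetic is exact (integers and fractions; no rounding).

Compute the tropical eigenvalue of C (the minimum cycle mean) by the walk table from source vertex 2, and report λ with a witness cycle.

q=0: [∞, ∞, 0]
q=1: [∞, 18, ∞]
q=2: [12, ∞, 22]
q=3: [24, 7, 11]
Optimal cycle mean attained by: cycle 0->1->0, total (-5) + (-6), length 2.
Answer: λ = -11/2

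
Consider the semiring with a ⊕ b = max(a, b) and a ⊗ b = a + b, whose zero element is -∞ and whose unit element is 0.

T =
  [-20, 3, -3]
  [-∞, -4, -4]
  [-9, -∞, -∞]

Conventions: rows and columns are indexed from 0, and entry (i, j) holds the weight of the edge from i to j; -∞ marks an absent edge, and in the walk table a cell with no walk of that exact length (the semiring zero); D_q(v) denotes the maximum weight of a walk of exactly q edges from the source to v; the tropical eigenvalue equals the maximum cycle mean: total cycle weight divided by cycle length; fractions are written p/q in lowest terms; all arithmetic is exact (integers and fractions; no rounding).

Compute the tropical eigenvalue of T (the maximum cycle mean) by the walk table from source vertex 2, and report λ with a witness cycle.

q=0: [-∞, -∞, 0]
q=1: [-9, -∞, -∞]
q=2: [-29, -6, -12]
q=3: [-21, -10, -10]
Optimal cycle mean attained by: cycle 0->1->2->0, total 3 + (-4) + (-9), length 3.
Answer: λ = -10/3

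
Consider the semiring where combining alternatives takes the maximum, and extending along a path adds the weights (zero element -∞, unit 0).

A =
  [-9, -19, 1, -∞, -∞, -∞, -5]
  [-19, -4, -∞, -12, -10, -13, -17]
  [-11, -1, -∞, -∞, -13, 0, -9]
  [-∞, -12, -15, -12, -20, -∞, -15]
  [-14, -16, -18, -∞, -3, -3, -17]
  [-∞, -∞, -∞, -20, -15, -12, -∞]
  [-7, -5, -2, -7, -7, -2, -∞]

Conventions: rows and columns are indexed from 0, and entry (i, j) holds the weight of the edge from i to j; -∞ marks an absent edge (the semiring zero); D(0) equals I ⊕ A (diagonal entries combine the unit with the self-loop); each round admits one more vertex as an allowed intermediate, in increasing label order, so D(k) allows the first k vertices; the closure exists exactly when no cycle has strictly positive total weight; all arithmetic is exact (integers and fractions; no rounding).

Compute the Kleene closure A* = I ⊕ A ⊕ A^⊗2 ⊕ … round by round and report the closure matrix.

D(0):
  [0, -19, 1, -∞, -∞, -∞, -5]
  [-19, 0, -∞, -12, -10, -13, -17]
  [-11, -1, 0, -∞, -13, 0, -9]
  [-∞, -12, -15, 0, -20, -∞, -15]
  [-14, -16, -18, -∞, 0, -3, -17]
  [-∞, -∞, -∞, -20, -15, 0, -∞]
  [-7, -5, -2, -7, -7, -2, 0]
D(1):
  [0, -19, 1, -∞, -∞, -∞, -5]
  [-19, 0, -18, -12, -10, -13, -17]
  [-11, -1, 0, -∞, -13, 0, -9]
  [-∞, -12, -15, 0, -20, -∞, -15]
  [-14, -16, -13, -∞, 0, -3, -17]
  [-∞, -∞, -∞, -20, -15, 0, -∞]
  [-7, -5, -2, -7, -7, -2, 0]
D(2):
  [0, -19, 1, -31, -29, -32, -5]
  [-19, 0, -18, -12, -10, -13, -17]
  [-11, -1, 0, -13, -11, 0, -9]
  [-31, -12, -15, 0, -20, -25, -15]
  [-14, -16, -13, -28, 0, -3, -17]
  [-∞, -∞, -∞, -20, -15, 0, -∞]
  [-7, -5, -2, -7, -7, -2, 0]
D(3):
  [0, 0, 1, -12, -10, 1, -5]
  [-19, 0, -18, -12, -10, -13, -17]
  [-11, -1, 0, -13, -11, 0, -9]
  [-26, -12, -15, 0, -20, -15, -15]
  [-14, -14, -13, -26, 0, -3, -17]
  [-∞, -∞, -∞, -20, -15, 0, -∞]
  [-7, -3, -2, -7, -7, -2, 0]
D(4):
  [0, 0, 1, -12, -10, 1, -5]
  [-19, 0, -18, -12, -10, -13, -17]
  [-11, -1, 0, -13, -11, 0, -9]
  [-26, -12, -15, 0, -20, -15, -15]
  [-14, -14, -13, -26, 0, -3, -17]
  [-46, -32, -35, -20, -15, 0, -35]
  [-7, -3, -2, -7, -7, -2, 0]
D(5):
  [0, 0, 1, -12, -10, 1, -5]
  [-19, 0, -18, -12, -10, -13, -17]
  [-11, -1, 0, -13, -11, 0, -9]
  [-26, -12, -15, 0, -20, -15, -15]
  [-14, -14, -13, -26, 0, -3, -17]
  [-29, -29, -28, -20, -15, 0, -32]
  [-7, -3, -2, -7, -7, -2, 0]
D(6):
  [0, 0, 1, -12, -10, 1, -5]
  [-19, 0, -18, -12, -10, -13, -17]
  [-11, -1, 0, -13, -11, 0, -9]
  [-26, -12, -15, 0, -20, -15, -15]
  [-14, -14, -13, -23, 0, -3, -17]
  [-29, -29, -28, -20, -15, 0, -32]
  [-7, -3, -2, -7, -7, -2, 0]
D(7):
  [0, 0, 1, -12, -10, 1, -5]
  [-19, 0, -18, -12, -10, -13, -17]
  [-11, -1, 0, -13, -11, 0, -9]
  [-22, -12, -15, 0, -20, -15, -15]
  [-14, -14, -13, -23, 0, -3, -17]
  [-29, -29, -28, -20, -15, 0, -32]
  [-7, -3, -2, -7, -7, -2, 0]
Answer: A* = [[0, 0, 1, -12, -10, 1, -5], [-19, 0, -18, -12, -10, -13, -17], [-11, -1, 0, -13, -11, 0, -9], [-22, -12, -15, 0, -20, -15, -15], [-14, -14, -13, -23, 0, -3, -17], [-29, -29, -28, -20, -15, 0, -32], [-7, -3, -2, -7, -7, -2, 0]]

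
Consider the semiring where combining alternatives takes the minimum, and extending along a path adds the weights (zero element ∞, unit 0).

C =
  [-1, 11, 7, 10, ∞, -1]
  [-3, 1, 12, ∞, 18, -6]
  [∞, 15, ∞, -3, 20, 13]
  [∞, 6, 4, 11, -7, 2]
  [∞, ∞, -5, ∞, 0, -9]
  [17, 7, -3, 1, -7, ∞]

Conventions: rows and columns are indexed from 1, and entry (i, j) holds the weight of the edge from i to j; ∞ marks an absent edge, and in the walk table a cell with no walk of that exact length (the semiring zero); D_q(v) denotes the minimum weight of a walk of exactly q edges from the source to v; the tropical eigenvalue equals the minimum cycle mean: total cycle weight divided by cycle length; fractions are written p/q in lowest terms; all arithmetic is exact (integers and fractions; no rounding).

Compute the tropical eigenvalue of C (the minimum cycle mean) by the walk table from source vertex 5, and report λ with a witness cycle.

q=0: [∞, ∞, ∞, ∞, 0, ∞]
q=1: [∞, ∞, -5, ∞, 0, -9]
q=2: [8, -2, -12, -8, -16, -9]
q=3: [-5, -2, -21, -15, -16, -25]
q=4: [-8, -18, -28, -24, -32, -25]
q=5: [-21, -18, -37, -31, -32, -41]
q=6: [-24, -34, -44, -40, -48, -41]
Optimal cycle mean attained by: cycle 5->6->5, total (-9) + (-7), length 2.
Answer: λ = -8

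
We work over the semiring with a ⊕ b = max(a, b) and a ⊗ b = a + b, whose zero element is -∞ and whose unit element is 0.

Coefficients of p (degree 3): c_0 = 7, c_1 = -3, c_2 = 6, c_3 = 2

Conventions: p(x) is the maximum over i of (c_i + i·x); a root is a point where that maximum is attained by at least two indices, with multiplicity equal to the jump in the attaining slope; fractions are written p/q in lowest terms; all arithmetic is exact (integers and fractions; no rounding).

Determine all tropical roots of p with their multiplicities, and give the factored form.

hull edge (i=0, c=7) to (i=2, c=6): slope -1/2, span 2
hull edge (i=2, c=6) to (i=3, c=2): slope -4, span 1
Factored form: p(x) = 2 ⊗ (x ⊕ 1/2) ⊗ (x ⊕ 1/2) ⊗ (x ⊕ 4)
Answer: roots = 1/2 (mult 2), 4 (mult 1)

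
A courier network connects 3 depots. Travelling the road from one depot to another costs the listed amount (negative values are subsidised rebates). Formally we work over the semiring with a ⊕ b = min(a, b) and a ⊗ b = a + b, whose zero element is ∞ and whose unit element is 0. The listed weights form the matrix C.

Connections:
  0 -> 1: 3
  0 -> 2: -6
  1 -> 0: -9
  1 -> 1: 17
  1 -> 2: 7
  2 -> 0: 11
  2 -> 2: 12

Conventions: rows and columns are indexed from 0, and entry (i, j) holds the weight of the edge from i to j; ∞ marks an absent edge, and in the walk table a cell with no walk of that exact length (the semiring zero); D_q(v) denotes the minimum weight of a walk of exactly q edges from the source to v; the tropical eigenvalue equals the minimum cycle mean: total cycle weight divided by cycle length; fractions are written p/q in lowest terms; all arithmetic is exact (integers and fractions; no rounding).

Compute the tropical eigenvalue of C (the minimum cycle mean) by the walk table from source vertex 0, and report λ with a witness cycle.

q=0: [0, ∞, ∞]
q=1: [∞, 3, -6]
q=2: [-6, 20, 6]
q=3: [11, -3, -12]
Optimal cycle mean attained by: cycle 0->1->0, total 3 + (-9), length 2.
Answer: λ = -3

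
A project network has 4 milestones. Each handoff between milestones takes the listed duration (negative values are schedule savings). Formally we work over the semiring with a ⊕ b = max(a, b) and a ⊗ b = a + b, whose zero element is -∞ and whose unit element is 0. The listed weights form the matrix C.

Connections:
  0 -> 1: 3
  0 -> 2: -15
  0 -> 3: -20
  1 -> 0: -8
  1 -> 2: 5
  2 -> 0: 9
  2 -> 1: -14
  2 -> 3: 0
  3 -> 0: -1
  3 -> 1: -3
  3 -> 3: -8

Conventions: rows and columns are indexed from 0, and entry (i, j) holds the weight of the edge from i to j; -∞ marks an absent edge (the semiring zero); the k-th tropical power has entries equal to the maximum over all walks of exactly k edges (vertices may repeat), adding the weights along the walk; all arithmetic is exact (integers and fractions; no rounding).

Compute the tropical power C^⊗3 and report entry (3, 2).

C^⊗2:
  [-5, -23, 8, -15]
  [14, -5, -23, 5]
  [-1, 12, -6, -8]
  [-9, 2, 2, -16]
C^⊗3:
  [17, -2, -18, 8]
  [4, 17, 0, -3]
  [4, 2, 17, -6]
  [11, -6, 7, 2]
Key observation: the optimum is the walk 3->0->1->2, with weight (-1) + 3 + 5 = 7.
Optimal value attained by: walk 3->0->1->2.
Answer: (C^⊗3)[3][2] = 7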